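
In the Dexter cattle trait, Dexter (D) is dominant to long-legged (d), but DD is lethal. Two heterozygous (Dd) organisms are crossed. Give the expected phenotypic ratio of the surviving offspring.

Cross: Dd × Dd
Punnett square offspring (before lethality): 1 DD, 2 Dd, 1 dd
The DD genotype is lethal (embryos die); surviving offspring: 2 Dd, 1 dd
Ratio: 2 Dexter (short-legged) : 1 long-legged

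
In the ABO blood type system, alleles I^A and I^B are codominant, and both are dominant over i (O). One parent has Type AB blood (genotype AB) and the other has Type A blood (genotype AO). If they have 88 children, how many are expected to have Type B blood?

Cross: AB × AO
Possible offspring genotypes: 1 AA, 1 AO, 1 AB, 1 BO
Blood type counts: 2 Type A, 1 Type AB, 1 Type B
Probability of Type B: 1/4
Expected count = 1/4 × 88 = 22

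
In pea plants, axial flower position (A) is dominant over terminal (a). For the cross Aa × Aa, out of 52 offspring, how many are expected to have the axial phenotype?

Punnett square for Aa × Aa:
Offspring genotypes: 1 AA, 2 Aa, 1 aa
Total offspring: 4
Count with target: 3
Probability: 3/4
Expected count = 3/4 × 52 = 39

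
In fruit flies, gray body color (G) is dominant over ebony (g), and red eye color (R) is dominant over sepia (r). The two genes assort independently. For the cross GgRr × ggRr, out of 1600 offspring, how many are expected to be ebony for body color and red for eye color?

Dihybrid cross GgRr × ggRr — consider each gene separately:
body color: Gg × gg → 2 Gg, 2 gg → 2 G_ : 2 gg (out of 4)
eye color: Rr × Rr → 1 RR, 2 Rr, 1 rr → 3 R_ : 1 rr (out of 4)
Looking for: ebony (gg) and red (R_)
P(ebony) = 2/4, P(red) = 3/4
P(both) = 2/4 × 3/4 = 6/16 = 3/8
Expected count = 3/8 × 1600 = 600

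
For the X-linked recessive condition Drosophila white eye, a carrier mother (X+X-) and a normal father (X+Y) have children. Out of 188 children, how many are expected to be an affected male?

Cross: X+X- × X+Y
Offspring: 1 X+X+, 1 X+Y, 1 X+X-, 1 X-Y
Probability of an affected male: 1/4
Expected count = 1/4 × 188 = 47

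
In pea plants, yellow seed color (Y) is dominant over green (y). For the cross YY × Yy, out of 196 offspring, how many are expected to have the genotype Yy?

Punnett square for YY × Yy:
Offspring genotypes: 2 YY, 2 Yy
Total offspring: 4
Count with target: 2
Probability: 2/4 = 1/2
Expected count = 1/2 × 196 = 98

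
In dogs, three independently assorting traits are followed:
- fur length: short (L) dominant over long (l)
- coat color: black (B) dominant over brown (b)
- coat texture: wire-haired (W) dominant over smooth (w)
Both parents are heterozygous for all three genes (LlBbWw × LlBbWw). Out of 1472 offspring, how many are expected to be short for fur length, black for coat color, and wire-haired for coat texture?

Trihybrid cross: LlBbWw × LlBbWw
Each trait segregates independently with a 3:1 phenotypic ratio, so each gene contributes 3/4 (dominant) or 1/4 (recessive).
Target: short (fur length), black (coat color), wire-haired (coat texture)
Probability = product of independent per-trait probabilities
= 3/4 × 3/4 × 3/4 = 27/64
Expected count = 27/64 × 1472 = 621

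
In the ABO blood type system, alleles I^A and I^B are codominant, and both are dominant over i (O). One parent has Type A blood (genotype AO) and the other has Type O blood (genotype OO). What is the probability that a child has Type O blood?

Cross: AO × OO
Possible offspring genotypes: 2 AO, 2 OO
Blood type counts: 2 Type A, 2 Type O
Probability of Type O: 2/4 = 1/2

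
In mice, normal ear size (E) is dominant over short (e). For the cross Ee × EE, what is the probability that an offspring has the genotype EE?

Punnett square for Ee × EE:
Offspring genotypes: 2 EE, 2 Ee
Total offspring: 4
Count with target: 2
Probability: 2/4 = 1/2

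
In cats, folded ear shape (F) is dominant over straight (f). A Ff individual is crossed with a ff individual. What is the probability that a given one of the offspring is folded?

Punnett square for Ff × ff:
Offspring genotypes: 2 Ff, 2 ff
folded: 2, straight: 2
folded: 2 out of 4
Probability: 2/4 = 1/2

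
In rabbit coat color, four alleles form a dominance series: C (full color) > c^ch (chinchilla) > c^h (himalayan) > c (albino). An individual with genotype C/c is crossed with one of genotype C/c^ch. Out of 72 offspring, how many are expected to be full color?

Cross: C/c × C/c^ch
Allele dominance: C > c^ch > c^h > c
Offspring genotypes: 1 C/C, 1 C/c^ch, 1 C/c, 1 c^ch/c
Phenotype counts: 3 full color, 1 chinchilla
full color: 3 out of 4 → fraction 3/4
Expected count = 3/4 × 72 = 54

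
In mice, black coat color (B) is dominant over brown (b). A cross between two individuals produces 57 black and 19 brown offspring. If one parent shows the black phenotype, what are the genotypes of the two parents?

Observed offspring: 57 black, 19 brown
The observed ratio simplifies to 3:1. Brown (bb) offspring appear, so each parent must contribute one b allele. The parent stated to show black carries B, so it is Bb. The other parent is then either Bb or bb: Bb × bb would give a 1:1 split, whereas Bb × Bb gives 3:1 — matching the data. So both parents are heterozygous (Bb × Bb).
Parent genotypes: Bb × Bb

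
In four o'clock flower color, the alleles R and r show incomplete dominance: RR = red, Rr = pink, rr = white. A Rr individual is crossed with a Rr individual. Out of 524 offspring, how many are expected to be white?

Punnett square for Rr × Rr:
Offspring genotypes: 1 RR, 2 Rr, 1 rr
Phenotype counts: 1 red, 2 pink, 1 white
white: 1 out of 4 → fraction 1/4
Expected count = 1/4 × 524 = 131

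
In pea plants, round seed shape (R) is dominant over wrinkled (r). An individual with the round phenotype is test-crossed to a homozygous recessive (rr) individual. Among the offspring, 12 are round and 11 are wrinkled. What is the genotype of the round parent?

Test cross: ? × rr
Offspring: 12 round, 11 wrinkled — approximately 1:1.
A 1:1 ratio in a test cross indicates the unknown parent is heterozygous (Rr).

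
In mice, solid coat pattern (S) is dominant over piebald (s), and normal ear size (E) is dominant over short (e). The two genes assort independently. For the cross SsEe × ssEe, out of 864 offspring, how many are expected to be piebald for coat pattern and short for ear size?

Dihybrid cross SsEe × ssEe — consider each gene separately:
coat pattern: Ss × ss → 2 Ss, 2 ss → 2 S_ : 2 ss (out of 4)
ear size: Ee × Ee → 1 EE, 2 Ee, 1 ee → 3 E_ : 1 ee (out of 4)
Looking for: piebald (ss) and short (ee)
P(piebald) = 2/4, P(short) = 1/4
P(both) = 2/4 × 1/4 = 2/16 = 1/8
Expected count = 1/8 × 864 = 108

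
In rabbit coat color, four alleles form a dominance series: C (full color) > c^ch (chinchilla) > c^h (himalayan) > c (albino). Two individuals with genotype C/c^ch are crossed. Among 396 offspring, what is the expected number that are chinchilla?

Cross: C/c^ch × C/c^ch
Allele dominance: C > c^ch > c^h > c
Offspring genotypes: 1 C/C, 2 C/c^ch, 1 c^ch/c^ch
Phenotype counts: 3 full color, 1 chinchilla
chinchilla: 1 out of 4 → fraction 1/4
Expected count = 1/4 × 396 = 99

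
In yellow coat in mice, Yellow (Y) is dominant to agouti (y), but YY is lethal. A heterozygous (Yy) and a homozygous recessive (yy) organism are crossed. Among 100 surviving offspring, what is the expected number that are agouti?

Cross: Yy × yy
Punnett square offspring (before lethality): 2 Yy, 2 yy
No YY offspring are produced in this cross.
agouti: 2 out of 4 → fraction 1/2
Expected count = 1/2 × 100 = 50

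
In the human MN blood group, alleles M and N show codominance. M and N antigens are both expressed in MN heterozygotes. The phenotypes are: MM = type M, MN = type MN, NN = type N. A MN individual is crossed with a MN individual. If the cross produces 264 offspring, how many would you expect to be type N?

Punnett square for MN × MN:
Offspring genotypes: 1 MM, 2 MN, 1 NN
Phenotype counts: 1 type M, 2 type MN, 1 type N
type N: 1 out of 4 → fraction 1/4
Expected count = 1/4 × 264 = 66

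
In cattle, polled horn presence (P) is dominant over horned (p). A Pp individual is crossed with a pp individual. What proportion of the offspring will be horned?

Punnett square for Pp × pp:
Offspring genotypes: 2 Pp, 2 pp
polled: 2, horned: 2
horned: 2 out of 4
Probability: 2/4 = 1/2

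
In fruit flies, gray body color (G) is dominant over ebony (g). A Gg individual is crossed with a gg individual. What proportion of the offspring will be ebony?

Punnett square for Gg × gg:
Offspring genotypes: 2 Gg, 2 gg
gray: 2, ebony: 2
ebony: 2 out of 4
Probability: 2/4 = 1/2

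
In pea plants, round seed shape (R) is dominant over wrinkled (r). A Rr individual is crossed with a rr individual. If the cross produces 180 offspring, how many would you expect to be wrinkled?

Punnett square for Rr × rr:
Offspring genotypes: 2 Rr, 2 rr
round: 2, wrinkled: 2
wrinkled: 2 out of 4 → fraction 1/2
Expected count = 1/2 × 180 = 90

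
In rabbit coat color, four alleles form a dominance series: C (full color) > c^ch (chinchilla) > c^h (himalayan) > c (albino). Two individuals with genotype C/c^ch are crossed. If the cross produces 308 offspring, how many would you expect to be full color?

Cross: C/c^ch × C/c^ch
Allele dominance: C > c^ch > c^h > c
Offspring genotypes: 1 C/C, 2 C/c^ch, 1 c^ch/c^ch
Phenotype counts: 3 full color, 1 chinchilla
full color: 3 out of 4 → fraction 3/4
Expected count = 3/4 × 308 = 231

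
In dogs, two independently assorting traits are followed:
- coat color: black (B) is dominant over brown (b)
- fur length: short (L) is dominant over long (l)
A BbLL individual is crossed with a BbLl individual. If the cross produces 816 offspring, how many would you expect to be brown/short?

Dihybrid cross BbLL × BbLl — consider each gene separately:
coat color: Bb × Bb → 1 BB, 2 Bb, 1 bb → 3 B_ : 1 bb (out of 4)
fur length: LL × Ll → 2 LL, 2 Ll → 4 L_ (out of 4)
Combine (counts out of 4 × 4 = 16): black/short (B_L_) = 3×4 = 12; brown/short (bbL_) = 1×4 = 4
Phenotype counts (out of 16): 12 black/short, 4 brown/short
brown/short: 4 out of 16 → fraction 1/4
Expected count = 1/4 × 816 = 204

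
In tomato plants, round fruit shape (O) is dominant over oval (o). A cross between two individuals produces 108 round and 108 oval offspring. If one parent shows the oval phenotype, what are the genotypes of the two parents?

Observed offspring: 108 round, 108 oval
The observed ratio simplifies to 1:1. One parent shows oval, so its genotype must be oo. A 1:1 offspring split requires the other parent to be heterozygous (Oo).
Parent genotypes: oo × Oo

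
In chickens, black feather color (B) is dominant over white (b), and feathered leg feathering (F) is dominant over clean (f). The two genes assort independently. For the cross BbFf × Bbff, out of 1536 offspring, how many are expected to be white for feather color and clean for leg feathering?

Dihybrid cross BbFf × Bbff — consider each gene separately:
feather color: Bb × Bb → 1 BB, 2 Bb, 1 bb → 3 B_ : 1 bb (out of 4)
leg feathering: Ff × ff → 2 Ff, 2 ff → 2 F_ : 2 ff (out of 4)
Looking for: white (bb) and clean (ff)
P(white) = 1/4, P(clean) = 2/4
P(both) = 1/4 × 2/4 = 2/16 = 1/8
Expected count = 1/8 × 1536 = 192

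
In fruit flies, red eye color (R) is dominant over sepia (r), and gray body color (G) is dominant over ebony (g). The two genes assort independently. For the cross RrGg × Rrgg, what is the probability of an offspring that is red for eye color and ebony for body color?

Dihybrid cross RrGg × Rrgg — consider each gene separately:
eye color: Rr × Rr → 1 RR, 2 Rr, 1 rr → 3 R_ : 1 rr (out of 4)
body color: Gg × gg → 2 Gg, 2 gg → 2 G_ : 2 gg (out of 4)
Looking for: red (R_) and ebony (gg)
P(red) = 3/4, P(ebony) = 2/4
P(both) = 3/4 × 2/4 = 6/16 = 3/8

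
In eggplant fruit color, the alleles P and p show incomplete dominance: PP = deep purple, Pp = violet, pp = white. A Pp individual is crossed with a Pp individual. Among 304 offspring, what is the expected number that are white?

Punnett square for Pp × Pp:
Offspring genotypes: 1 PP, 2 Pp, 1 pp
Phenotype counts: 1 deep purple, 2 violet, 1 white
white: 1 out of 4 → fraction 1/4
Expected count = 1/4 × 304 = 76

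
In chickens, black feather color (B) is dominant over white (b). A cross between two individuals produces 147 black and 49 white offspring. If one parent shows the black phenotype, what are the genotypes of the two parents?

Observed offspring: 147 black, 49 white
The observed ratio simplifies to 3:1. White (bb) offspring appear, so each parent must contribute one b allele. The parent stated to show black carries B, so it is Bb. The other parent is then either Bb or bb: Bb × bb would give a 1:1 split, whereas Bb × Bb gives 3:1 — matching the data. So both parents are heterozygous (Bb × Bb).
Parent genotypes: Bb × Bb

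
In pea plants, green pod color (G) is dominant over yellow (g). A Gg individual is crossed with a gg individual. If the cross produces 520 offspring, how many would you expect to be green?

Punnett square for Gg × gg:
Offspring genotypes: 2 Gg, 2 gg
green: 2, yellow: 2
green: 2 out of 4 → fraction 1/2
Expected count = 1/2 × 520 = 260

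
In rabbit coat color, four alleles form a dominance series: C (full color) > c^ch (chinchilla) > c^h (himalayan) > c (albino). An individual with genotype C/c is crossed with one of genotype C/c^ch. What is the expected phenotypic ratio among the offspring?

Cross: C/c × C/c^ch
Allele dominance: C > c^ch > c^h > c
Offspring genotypes: 1 C/C, 1 C/c^ch, 1 C/c, 1 c^ch/c
Phenotype counts: 3 full color, 1 chinchilla
Ratio: 3 full color : 1 chinchilla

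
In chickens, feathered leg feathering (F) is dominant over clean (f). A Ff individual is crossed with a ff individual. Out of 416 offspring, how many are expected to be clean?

Punnett square for Ff × ff:
Offspring genotypes: 2 Ff, 2 ff
feathered: 2, clean: 2
clean: 2 out of 4 → fraction 1/2
Expected count = 1/2 × 416 = 208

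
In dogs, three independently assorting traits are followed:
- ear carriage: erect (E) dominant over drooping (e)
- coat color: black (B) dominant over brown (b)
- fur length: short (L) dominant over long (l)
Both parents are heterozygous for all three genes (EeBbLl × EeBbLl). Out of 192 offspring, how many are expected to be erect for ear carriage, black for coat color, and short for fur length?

Trihybrid cross: EeBbLl × EeBbLl
Each trait segregates independently with a 3:1 phenotypic ratio, so each gene contributes 3/4 (dominant) or 1/4 (recessive).
Target: erect (ear carriage), black (coat color), short (fur length)
Probability = product of independent per-trait probabilities
= 3/4 × 3/4 × 3/4 = 27/64
Expected count = 27/64 × 192 = 81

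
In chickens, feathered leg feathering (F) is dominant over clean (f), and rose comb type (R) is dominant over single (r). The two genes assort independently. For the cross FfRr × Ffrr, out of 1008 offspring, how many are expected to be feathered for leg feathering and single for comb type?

Dihybrid cross FfRr × Ffrr — consider each gene separately:
leg feathering: Ff × Ff → 1 FF, 2 Ff, 1 ff → 3 F_ : 1 ff (out of 4)
comb type: Rr × rr → 2 Rr, 2 rr → 2 R_ : 2 rr (out of 4)
Looking for: feathered (F_) and single (rr)
P(feathered) = 3/4, P(single) = 2/4
P(both) = 3/4 × 2/4 = 6/16 = 3/8
Expected count = 3/8 × 1008 = 378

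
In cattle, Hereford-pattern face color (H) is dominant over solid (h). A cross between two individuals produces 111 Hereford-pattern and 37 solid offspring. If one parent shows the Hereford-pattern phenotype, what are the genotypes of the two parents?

Observed offspring: 111 Hereford-pattern, 37 solid
The observed ratio simplifies to 3:1. Solid (hh) offspring appear, so each parent must contribute one h allele. The parent stated to show Hereford-pattern carries H, so it is Hh. The other parent is then either Hh or hh: Hh × hh would give a 1:1 split, whereas Hh × Hh gives 3:1 — matching the data. So both parents are heterozygous (Hh × Hh).
Parent genotypes: Hh × Hh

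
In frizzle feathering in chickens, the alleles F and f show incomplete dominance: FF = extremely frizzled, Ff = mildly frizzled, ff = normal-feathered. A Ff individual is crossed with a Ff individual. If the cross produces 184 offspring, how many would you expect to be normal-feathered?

Punnett square for Ff × Ff:
Offspring genotypes: 1 FF, 2 Ff, 1 ff
Phenotype counts: 1 extremely frizzled, 2 mildly frizzled, 1 normal-feathered
normal-feathered: 1 out of 4 → fraction 1/4
Expected count = 1/4 × 184 = 46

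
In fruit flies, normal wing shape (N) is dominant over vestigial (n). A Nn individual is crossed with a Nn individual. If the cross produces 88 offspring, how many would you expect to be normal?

Punnett square for Nn × Nn:
Offspring genotypes: 1 NN, 2 Nn, 1 nn
normal: 3, vestigial: 1
normal: 3 out of 4 → fraction 3/4
Expected count = 3/4 × 88 = 66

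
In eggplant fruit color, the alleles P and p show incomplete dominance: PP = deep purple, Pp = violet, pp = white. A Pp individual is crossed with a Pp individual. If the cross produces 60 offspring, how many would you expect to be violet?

Punnett square for Pp × Pp:
Offspring genotypes: 1 PP, 2 Pp, 1 pp
Phenotype counts: 1 deep purple, 2 violet, 1 white
violet: 2 out of 4 → fraction 1/2
Expected count = 1/2 × 60 = 30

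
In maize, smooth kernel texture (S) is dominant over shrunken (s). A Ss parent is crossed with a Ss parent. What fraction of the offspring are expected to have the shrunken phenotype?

Punnett square for Ss × Ss:
Offspring genotypes: 1 SS, 2 Ss, 1 ss
Total offspring: 4
Count with target: 1
Probability: 1/4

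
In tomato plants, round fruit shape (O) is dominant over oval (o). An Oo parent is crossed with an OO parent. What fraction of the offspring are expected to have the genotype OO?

Punnett square for Oo × OO:
Offspring genotypes: 2 OO, 2 Oo
Total offspring: 4
Count with target: 2
Probability: 2/4 = 1/2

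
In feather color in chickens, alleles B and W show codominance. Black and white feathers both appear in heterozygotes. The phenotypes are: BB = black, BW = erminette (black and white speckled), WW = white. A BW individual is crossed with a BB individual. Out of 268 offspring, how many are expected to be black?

Punnett square for BW × BB:
Offspring genotypes: 2 BB, 2 BW
Phenotype counts: 2 black, 2 erminette (black and white speckled)
black: 2 out of 4 → fraction 1/2
Expected count = 1/2 × 268 = 134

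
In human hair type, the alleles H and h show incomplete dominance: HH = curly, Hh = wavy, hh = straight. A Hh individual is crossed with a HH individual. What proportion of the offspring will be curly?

Punnett square for Hh × HH:
Offspring genotypes: 2 HH, 2 Hh
Phenotype counts: 2 curly, 2 wavy
curly: 2 out of 4
Probability: 2/4 = 1/2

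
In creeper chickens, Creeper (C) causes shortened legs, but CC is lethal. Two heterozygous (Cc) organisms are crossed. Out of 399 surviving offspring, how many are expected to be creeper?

Cross: Cc × Cc
Punnett square offspring (before lethality): 1 CC, 2 Cc, 1 cc
The CC genotype is lethal (embryos die); surviving offspring: 2 Cc, 1 cc
creeper: 2 out of 3 → fraction 2/3
Expected count = 2/3 × 399 = 266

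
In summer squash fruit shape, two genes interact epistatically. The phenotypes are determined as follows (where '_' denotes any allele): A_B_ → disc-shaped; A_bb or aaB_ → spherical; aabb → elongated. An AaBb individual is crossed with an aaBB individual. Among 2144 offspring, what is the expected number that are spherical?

Cross: AaBb × aaBB — consider each gene separately:
A gene: Aa × aa → 2 Aa, 2 aa → 2 A_ : 2 aa (out of 4)
B gene: Bb × BB → 2 BB, 2 Bb → 4 B_ (out of 4)
Genotype classes (out of 4 × 4 = 16): A_B_ = 2×4 = 8; aaB_ = 2×4 = 8
Apply the phenotype rules: A_B_ (8) → disc-shaped; aaB_ (8) → spherical
Phenotype counts (out of 16): 8 disc-shaped, 8 spherical
spherical: 8 out of 16 → fraction 1/2
Expected count = 1/2 × 2144 = 1072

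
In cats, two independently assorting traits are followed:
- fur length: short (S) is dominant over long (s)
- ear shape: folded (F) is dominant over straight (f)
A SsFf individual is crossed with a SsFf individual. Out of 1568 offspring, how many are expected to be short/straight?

Dihybrid cross SsFf × SsFf — consider each gene separately:
fur length: Ss × Ss → 1 SS, 2 Ss, 1 ss → 3 S_ : 1 ss (out of 4)
ear shape: Ff × Ff → 1 FF, 2 Ff, 1 ff → 3 F_ : 1 ff (out of 4)
Combine (counts out of 4 × 4 = 16): short/folded (S_F_) = 3×3 = 9; short/straight (S_ff) = 3×1 = 3; long/folded (ssF_) = 1×3 = 3; long/straight (ssff) = 1×1 = 1
Phenotype counts (out of 16): 9 short/folded, 3 short/straight, 3 long/folded, 1 long/straight
short/straight: 3 out of 16 → fraction 3/16
Expected count = 3/16 × 1568 = 294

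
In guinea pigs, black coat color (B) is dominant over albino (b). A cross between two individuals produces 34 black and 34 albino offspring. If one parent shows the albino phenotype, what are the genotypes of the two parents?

Observed offspring: 34 black, 34 albino
The observed ratio simplifies to 1:1. One parent shows albino, so its genotype must be bb. A 1:1 offspring split requires the other parent to be heterozygous (Bb).
Parent genotypes: bb × Bb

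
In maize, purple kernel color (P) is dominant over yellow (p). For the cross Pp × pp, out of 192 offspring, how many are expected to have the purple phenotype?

Punnett square for Pp × pp:
Offspring genotypes: 2 Pp, 2 pp
Total offspring: 4
Count with target: 2
Probability: 2/4 = 1/2
Expected count = 1/2 × 192 = 96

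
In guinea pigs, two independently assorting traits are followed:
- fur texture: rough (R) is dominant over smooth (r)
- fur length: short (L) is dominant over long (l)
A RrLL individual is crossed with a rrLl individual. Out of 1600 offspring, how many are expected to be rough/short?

Dihybrid cross RrLL × rrLl — consider each gene separately:
fur texture: Rr × rr → 2 Rr, 2 rr → 2 R_ : 2 rr (out of 4)
fur length: LL × Ll → 2 LL, 2 Ll → 4 L_ (out of 4)
Combine (counts out of 4 × 4 = 16): rough/short (R_L_) = 2×4 = 8; smooth/short (rrL_) = 2×4 = 8
Phenotype counts (out of 16): 8 rough/short, 8 smooth/short
rough/short: 8 out of 16 → fraction 1/2
Expected count = 1/2 × 1600 = 800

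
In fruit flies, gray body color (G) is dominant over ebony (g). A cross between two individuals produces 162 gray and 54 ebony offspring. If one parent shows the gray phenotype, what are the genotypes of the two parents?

Observed offspring: 162 gray, 54 ebony
The observed ratio simplifies to 3:1. Ebony (gg) offspring appear, so each parent must contribute one g allele. The parent stated to show gray carries G, so it is Gg. The other parent is then either Gg or gg: Gg × gg would give a 1:1 split, whereas Gg × Gg gives 3:1 — matching the data. So both parents are heterozygous (Gg × Gg).
Parent genotypes: Gg × Gg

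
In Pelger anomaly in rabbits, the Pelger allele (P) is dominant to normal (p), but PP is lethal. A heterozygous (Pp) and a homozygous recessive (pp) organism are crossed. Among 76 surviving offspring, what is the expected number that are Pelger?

Cross: Pp × pp
Punnett square offspring (before lethality): 2 Pp, 2 pp
No PP offspring are produced in this cross.
Pelger: 2 out of 4 → fraction 1/2
Expected count = 1/2 × 76 = 38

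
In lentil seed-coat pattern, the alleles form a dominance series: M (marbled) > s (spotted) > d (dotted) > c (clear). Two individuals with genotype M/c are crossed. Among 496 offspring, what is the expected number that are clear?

Cross: M/c × M/c
Allele dominance: M > s > d > c
Offspring genotypes: 1 M/M, 2 M/c, 1 c/c
Phenotype counts: 3 marbled, 1 clear
clear: 1 out of 4 → fraction 1/4
Expected count = 1/4 × 496 = 124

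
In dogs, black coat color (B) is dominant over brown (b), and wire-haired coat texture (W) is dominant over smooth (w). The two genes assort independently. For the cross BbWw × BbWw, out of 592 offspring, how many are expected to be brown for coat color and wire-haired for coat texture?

Dihybrid cross BbWw × BbWw — consider each gene separately:
coat color: Bb × Bb → 1 BB, 2 Bb, 1 bb → 3 B_ : 1 bb (out of 4)
coat texture: Ww × Ww → 1 WW, 2 Ww, 1 ww → 3 W_ : 1 ww (out of 4)
Looking for: brown (bb) and wire-haired (W_)
P(brown) = 1/4, P(wire-haired) = 3/4
P(both) = 1/4 × 3/4 = 3/16
Expected count = 3/16 × 592 = 111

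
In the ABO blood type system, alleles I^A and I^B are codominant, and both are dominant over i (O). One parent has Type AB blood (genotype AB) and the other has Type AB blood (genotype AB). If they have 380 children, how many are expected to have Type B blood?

Cross: AB × AB
Possible offspring genotypes: 1 AA, 2 AB, 1 BB
Blood type counts: 1 Type A, 2 Type AB, 1 Type B
Probability of Type B: 1/4
Expected count = 1/4 × 380 = 95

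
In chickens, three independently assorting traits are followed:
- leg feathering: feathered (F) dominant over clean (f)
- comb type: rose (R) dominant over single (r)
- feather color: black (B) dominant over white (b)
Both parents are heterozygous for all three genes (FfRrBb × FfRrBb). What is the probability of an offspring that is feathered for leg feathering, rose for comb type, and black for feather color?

Trihybrid cross: FfRrBb × FfRrBb
Each trait segregates independently with a 3:1 phenotypic ratio, so each gene contributes 3/4 (dominant) or 1/4 (recessive).
Target: feathered (leg feathering), rose (comb type), black (feather color)
Probability = product of independent per-trait probabilities
= 3/4 × 3/4 × 3/4 = 27/64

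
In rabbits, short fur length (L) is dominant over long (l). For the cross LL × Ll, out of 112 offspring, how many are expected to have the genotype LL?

Punnett square for LL × Ll:
Offspring genotypes: 2 LL, 2 Ll
Total offspring: 4
Count with target: 2
Probability: 2/4 = 1/2
Expected count = 1/2 × 112 = 56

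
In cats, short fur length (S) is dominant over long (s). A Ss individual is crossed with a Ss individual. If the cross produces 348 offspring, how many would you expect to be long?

Punnett square for Ss × Ss:
Offspring genotypes: 1 SS, 2 Ss, 1 ss
short: 3, long: 1
long: 1 out of 4 → fraction 1/4
Expected count = 1/4 × 348 = 87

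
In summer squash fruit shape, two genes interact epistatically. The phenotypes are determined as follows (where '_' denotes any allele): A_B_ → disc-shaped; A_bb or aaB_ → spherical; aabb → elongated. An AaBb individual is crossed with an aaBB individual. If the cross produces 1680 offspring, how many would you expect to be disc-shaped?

Cross: AaBb × aaBB — consider each gene separately:
A gene: Aa × aa → 2 Aa, 2 aa → 2 A_ : 2 aa (out of 4)
B gene: Bb × BB → 2 BB, 2 Bb → 4 B_ (out of 4)
Genotype classes (out of 4 × 4 = 16): A_B_ = 2×4 = 8; aaB_ = 2×4 = 8
Apply the phenotype rules: A_B_ (8) → disc-shaped; aaB_ (8) → spherical
Phenotype counts (out of 16): 8 disc-shaped, 8 spherical
disc-shaped: 8 out of 16 → fraction 1/2
Expected count = 1/2 × 1680 = 840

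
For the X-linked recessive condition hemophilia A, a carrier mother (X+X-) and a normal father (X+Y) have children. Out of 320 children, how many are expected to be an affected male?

Cross: X+X- × X+Y
Offspring: 1 X+X+, 1 X+Y, 1 X+X-, 1 X-Y
Probability of an affected male: 1/4
Expected count = 1/4 × 320 = 80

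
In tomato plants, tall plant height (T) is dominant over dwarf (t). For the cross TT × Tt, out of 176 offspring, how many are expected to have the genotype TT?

Punnett square for TT × Tt:
Offspring genotypes: 2 TT, 2 Tt
Total offspring: 4
Count with target: 2
Probability: 2/4 = 1/2
Expected count = 1/2 × 176 = 88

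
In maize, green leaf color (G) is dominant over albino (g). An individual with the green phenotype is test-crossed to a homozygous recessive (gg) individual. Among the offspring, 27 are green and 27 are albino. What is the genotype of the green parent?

Test cross: ? × gg
Offspring: 27 green, 27 albino — approximately 1:1.
A 1:1 ratio in a test cross indicates the unknown parent is heterozygous (Gg).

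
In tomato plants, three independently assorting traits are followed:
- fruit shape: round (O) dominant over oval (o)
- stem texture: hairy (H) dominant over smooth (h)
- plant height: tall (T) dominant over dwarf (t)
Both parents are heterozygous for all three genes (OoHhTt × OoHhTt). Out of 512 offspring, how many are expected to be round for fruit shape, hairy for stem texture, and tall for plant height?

Trihybrid cross: OoHhTt × OoHhTt
Each trait segregates independently with a 3:1 phenotypic ratio, so each gene contributes 3/4 (dominant) or 1/4 (recessive).
Target: round (fruit shape), hairy (stem texture), tall (plant height)
Probability = product of independent per-trait probabilities
= 3/4 × 3/4 × 3/4 = 27/64
Expected count = 27/64 × 512 = 216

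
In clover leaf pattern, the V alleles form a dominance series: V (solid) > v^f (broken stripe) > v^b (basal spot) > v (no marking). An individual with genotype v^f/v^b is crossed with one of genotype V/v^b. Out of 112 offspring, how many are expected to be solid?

Cross: v^f/v^b × V/v^b
Allele dominance: V > v^f > v^b > v
Offspring genotypes: 1 V/v^f, 1 v^f/v^b, 1 V/v^b, 1 v^b/v^b
Phenotype counts: 2 solid, 1 broken stripe, 1 basal spot
solid: 2 out of 4 → fraction 1/2
Expected count = 1/2 × 112 = 56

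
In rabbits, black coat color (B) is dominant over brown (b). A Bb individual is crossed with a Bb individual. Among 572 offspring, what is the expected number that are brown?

Punnett square for Bb × Bb:
Offspring genotypes: 1 BB, 2 Bb, 1 bb
black: 3, brown: 1
brown: 1 out of 4 → fraction 1/4
Expected count = 1/4 × 572 = 143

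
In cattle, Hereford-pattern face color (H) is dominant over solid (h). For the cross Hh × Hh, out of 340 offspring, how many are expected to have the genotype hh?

Punnett square for Hh × Hh:
Offspring genotypes: 1 HH, 2 Hh, 1 hh
Total offspring: 4
Count with target: 1
Probability: 1/4
Expected count = 1/4 × 340 = 85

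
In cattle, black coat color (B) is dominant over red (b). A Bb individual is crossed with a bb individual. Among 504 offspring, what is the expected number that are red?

Punnett square for Bb × bb:
Offspring genotypes: 2 Bb, 2 bb
black: 2, red: 2
red: 2 out of 4 → fraction 1/2
Expected count = 1/2 × 504 = 252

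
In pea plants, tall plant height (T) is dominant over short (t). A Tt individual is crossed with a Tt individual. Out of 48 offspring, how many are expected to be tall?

Punnett square for Tt × Tt:
Offspring genotypes: 1 TT, 2 Tt, 1 tt
tall: 3, short: 1
tall: 3 out of 4 → fraction 3/4
Expected count = 3/4 × 48 = 36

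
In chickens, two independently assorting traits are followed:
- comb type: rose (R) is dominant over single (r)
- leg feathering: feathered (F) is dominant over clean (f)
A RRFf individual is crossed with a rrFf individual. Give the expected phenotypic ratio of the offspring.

Dihybrid cross RRFf × rrFf — consider each gene separately:
comb type: RR × rr → 4 Rr → 4 R_ (out of 4)
leg feathering: Ff × Ff → 1 FF, 2 Ff, 1 ff → 3 F_ : 1 ff (out of 4)
Combine (counts out of 4 × 4 = 16): rose/feathered (R_F_) = 4×3 = 12; rose/clean (R_ff) = 4×1 = 4
Phenotype counts (out of 16): 12 rose/feathered, 4 rose/clean
Ratio: 3 rose/feathered : 1 rose/clean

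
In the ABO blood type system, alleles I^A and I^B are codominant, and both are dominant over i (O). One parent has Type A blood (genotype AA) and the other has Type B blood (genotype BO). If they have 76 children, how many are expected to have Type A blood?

Cross: AA × BO
Possible offspring genotypes: 2 AB, 2 AO
Blood type counts: 2 Type AB, 2 Type A
Probability of Type A: 2/4 = 1/2
Expected count = 1/2 × 76 = 38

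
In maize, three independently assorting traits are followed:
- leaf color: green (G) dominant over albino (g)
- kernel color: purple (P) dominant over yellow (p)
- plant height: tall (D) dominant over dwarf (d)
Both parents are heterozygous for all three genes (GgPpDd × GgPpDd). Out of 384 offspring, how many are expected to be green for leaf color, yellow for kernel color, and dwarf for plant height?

Trihybrid cross: GgPpDd × GgPpDd
Each trait segregates independently with a 3:1 phenotypic ratio, so each gene contributes 3/4 (dominant) or 1/4 (recessive).
Target: green (leaf color), yellow (kernel color), dwarf (plant height)
Probability = product of independent per-trait probabilities
= 3/4 × 1/4 × 1/4 = 3/64
Expected count = 3/64 × 384 = 18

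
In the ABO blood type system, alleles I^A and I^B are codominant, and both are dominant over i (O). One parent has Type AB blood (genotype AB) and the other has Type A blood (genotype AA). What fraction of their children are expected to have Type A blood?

Cross: AB × AA
Possible offspring genotypes: 2 AA, 2 AB
Blood type counts: 2 Type A, 2 Type AB
Probability of Type A: 2/4 = 1/2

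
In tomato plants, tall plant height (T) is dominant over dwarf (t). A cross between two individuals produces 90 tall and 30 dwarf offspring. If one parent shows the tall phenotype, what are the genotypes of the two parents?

Observed offspring: 90 tall, 30 dwarf
The observed ratio simplifies to 3:1. Dwarf (tt) offspring appear, so each parent must contribute one t allele. The parent stated to show tall carries T, so it is Tt. The other parent is then either Tt or tt: Tt × tt would give a 1:1 split, whereas Tt × Tt gives 3:1 — matching the data. So both parents are heterozygous (Tt × Tt).
Parent genotypes: Tt × Tt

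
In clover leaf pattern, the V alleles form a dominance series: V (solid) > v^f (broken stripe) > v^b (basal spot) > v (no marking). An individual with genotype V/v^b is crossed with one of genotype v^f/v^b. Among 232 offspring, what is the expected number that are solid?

Cross: V/v^b × v^f/v^b
Allele dominance: V > v^f > v^b > v
Offspring genotypes: 1 V/v^f, 1 V/v^b, 1 v^f/v^b, 1 v^b/v^b
Phenotype counts: 2 solid, 1 broken stripe, 1 basal spot
solid: 2 out of 4 → fraction 1/2
Expected count = 1/2 × 232 = 116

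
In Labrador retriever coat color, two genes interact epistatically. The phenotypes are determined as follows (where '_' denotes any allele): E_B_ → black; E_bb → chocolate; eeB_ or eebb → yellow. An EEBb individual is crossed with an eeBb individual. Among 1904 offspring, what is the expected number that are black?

Cross: EEBb × eeBb — consider each gene separately:
E gene: EE × ee → 4 Ee → 4 E_ (out of 4)
B gene: Bb × Bb → 1 BB, 2 Bb, 1 bb → 3 B_ : 1 bb (out of 4)
Genotype classes (out of 4 × 4 = 16): E_B_ = 4×3 = 12; E_bb = 4×1 = 4
Apply the phenotype rules: E_B_ (12) → black; E_bb (4) → chocolate
Phenotype counts (out of 16): 12 black, 4 chocolate
black: 12 out of 16 → fraction 3/4
Expected count = 3/4 × 1904 = 1428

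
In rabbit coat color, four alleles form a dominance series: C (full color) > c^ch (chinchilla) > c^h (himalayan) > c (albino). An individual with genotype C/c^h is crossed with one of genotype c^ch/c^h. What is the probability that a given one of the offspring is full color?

Cross: C/c^h × c^ch/c^h
Allele dominance: C > c^ch > c^h > c
Offspring genotypes: 1 C/c^ch, 1 C/c^h, 1 c^ch/c^h, 1 c^h/c^h
Phenotype counts: 2 full color, 1 chinchilla, 1 himalayan
full color: 2 out of 4
Probability: 2/4 = 1/2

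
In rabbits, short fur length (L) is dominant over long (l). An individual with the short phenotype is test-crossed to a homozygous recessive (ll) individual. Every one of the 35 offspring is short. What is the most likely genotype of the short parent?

Test cross: ? × ll
All offspring are short.
If the unknown parent were heterozygous (Ll), about half of 35 offspring would be long; none are. The unknown parent is most likely homozygous dominant (LL).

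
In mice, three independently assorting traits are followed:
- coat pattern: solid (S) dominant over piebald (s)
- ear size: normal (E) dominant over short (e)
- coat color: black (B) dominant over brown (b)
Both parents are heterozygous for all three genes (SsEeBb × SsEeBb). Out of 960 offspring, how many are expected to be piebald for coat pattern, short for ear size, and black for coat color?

Trihybrid cross: SsEeBb × SsEeBb
Each trait segregates independently with a 3:1 phenotypic ratio, so each gene contributes 3/4 (dominant) or 1/4 (recessive).
Target: piebald (coat pattern), short (ear size), black (coat color)
Probability = product of independent per-trait probabilities
= 1/4 × 1/4 × 3/4 = 3/64
Expected count = 3/64 × 960 = 45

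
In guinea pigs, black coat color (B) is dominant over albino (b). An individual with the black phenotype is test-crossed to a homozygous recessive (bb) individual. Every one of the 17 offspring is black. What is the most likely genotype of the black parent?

Test cross: ? × bb
All offspring are black.
If the unknown parent were heterozygous (Bb), about half of 17 offspring would be albino; none are. The unknown parent is most likely homozygous dominant (BB).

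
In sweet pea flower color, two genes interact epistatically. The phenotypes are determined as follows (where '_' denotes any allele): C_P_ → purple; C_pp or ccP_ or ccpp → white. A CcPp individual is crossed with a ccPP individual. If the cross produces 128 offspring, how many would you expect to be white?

Cross: CcPp × ccPP — consider each gene separately:
C gene: Cc × cc → 2 Cc, 2 cc → 2 C_ : 2 cc (out of 4)
P gene: Pp × PP → 2 PP, 2 Pp → 4 P_ (out of 4)
Genotype classes (out of 4 × 4 = 16): C_P_ = 2×4 = 8; ccP_ = 2×4 = 8
Apply the phenotype rules: C_P_ (8) → purple; ccP_ (8) → white
Phenotype counts (out of 16): 8 purple, 8 white
white: 8 out of 16 → fraction 1/2
Expected count = 1/2 × 128 = 64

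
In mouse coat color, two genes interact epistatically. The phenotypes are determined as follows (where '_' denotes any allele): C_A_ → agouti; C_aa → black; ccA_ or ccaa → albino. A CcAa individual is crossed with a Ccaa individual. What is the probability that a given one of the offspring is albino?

Cross: CcAa × Ccaa — consider each gene separately:
C gene: Cc × Cc → 1 CC, 2 Cc, 1 cc → 3 C_ : 1 cc (out of 4)
A gene: Aa × aa → 2 Aa, 2 aa → 2 A_ : 2 aa (out of 4)
Genotype classes (out of 4 × 4 = 16): C_A_ = 3×2 = 6; C_aa = 3×2 = 6; ccA_ = 1×2 = 2; ccaa = 1×2 = 2
Apply the phenotype rules: C_A_ (6) → agouti; C_aa (6) → black; ccA_ (2) + ccaa (2) → albino
Phenotype counts (out of 16): 6 agouti, 6 black, 4 albino
albino: 4 out of 16
Probability: 4/16 = 1/4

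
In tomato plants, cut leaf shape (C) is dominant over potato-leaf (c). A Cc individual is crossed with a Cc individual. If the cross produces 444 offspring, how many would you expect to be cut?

Punnett square for Cc × Cc:
Offspring genotypes: 1 CC, 2 Cc, 1 cc
cut: 3, potato-leaf: 1
cut: 3 out of 4 → fraction 3/4
Expected count = 3/4 × 444 = 333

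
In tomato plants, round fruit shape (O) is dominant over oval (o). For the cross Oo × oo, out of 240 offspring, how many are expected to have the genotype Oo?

Punnett square for Oo × oo:
Offspring genotypes: 2 Oo, 2 oo
Total offspring: 4
Count with target: 2
Probability: 2/4 = 1/2
Expected count = 1/2 × 240 = 120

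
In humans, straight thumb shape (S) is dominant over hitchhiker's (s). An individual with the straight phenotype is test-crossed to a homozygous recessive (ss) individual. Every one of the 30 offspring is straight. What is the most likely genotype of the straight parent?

Test cross: ? × ss
All offspring are straight.
If the unknown parent were heterozygous (Ss), about half of 30 offspring would be hitchhiker's; none are. The unknown parent is most likely homozygous dominant (SS).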